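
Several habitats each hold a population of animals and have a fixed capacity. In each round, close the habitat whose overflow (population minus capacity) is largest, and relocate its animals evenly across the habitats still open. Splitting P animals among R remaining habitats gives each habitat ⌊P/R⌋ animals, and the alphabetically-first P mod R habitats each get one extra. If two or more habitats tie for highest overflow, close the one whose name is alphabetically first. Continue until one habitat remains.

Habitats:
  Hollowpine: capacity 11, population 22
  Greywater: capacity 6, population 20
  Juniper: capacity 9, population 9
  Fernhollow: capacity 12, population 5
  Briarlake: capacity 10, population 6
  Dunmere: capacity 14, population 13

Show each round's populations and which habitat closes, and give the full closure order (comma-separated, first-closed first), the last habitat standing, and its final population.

Closure order: Greywater, Hollowpine, Dunmere, Juniper, Briarlake
Last habitat: Fernhollow with 75 animals

Round 1: Briarlake=6 Dunmere=13 Fernhollow=5 Greywater=20 Hollowpine=22 Juniper=9 → close Greywater (overflow 14)
  20÷5 = 4 each, +1 to first 0
Round 2: Briarlake=10 Dunmere=17 Fernhollow=9 Hollowpine=26 Juniper=13 → close Hollowpine (overflow 15)
  26÷4 = 6 each, +1 to first 2
Round 3: Briarlake=17 Dunmere=24 Fernhollow=15 Juniper=19 → close Dunmere (overflow 10)
  24÷3 = 8 each, +1 to first 0
Round 4: Briarlake=25 Fernhollow=23 Juniper=27 → close Juniper (overflow 18)
  27÷2 = 13 each, +1 to first 1
Round 5: Briarlake=39 Fernhollow=36 → close Briarlake (overflow 29)
  39÷1 = 39 each, +1 to first 0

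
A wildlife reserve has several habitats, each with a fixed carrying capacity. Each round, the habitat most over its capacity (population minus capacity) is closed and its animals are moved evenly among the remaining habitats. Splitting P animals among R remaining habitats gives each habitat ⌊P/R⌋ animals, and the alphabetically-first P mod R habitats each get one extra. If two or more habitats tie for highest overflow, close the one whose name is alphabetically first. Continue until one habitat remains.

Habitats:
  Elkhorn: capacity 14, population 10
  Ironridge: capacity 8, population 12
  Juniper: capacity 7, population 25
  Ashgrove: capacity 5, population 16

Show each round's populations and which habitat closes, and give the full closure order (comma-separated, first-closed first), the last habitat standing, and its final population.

Round 1: Ashgrove=16 Elkhorn=10 Ironridge=12 Juniper=25 → close Juniper (overflow 18)
  25÷3 = 8 each, +1 to first 1
Round 2: Ashgrove=25 Elkhorn=18 Ironridge=20 → close Ashgrove (overflow 20)
  25÷2 = 12 each, +1 to first 1
Round 3: Elkhorn=31 Ironridge=32 → close Ironridge (overflow 24)
  32÷1 = 32 each, +1 to first 0

Closure order: Juniper, Ashgrove, Ironridge
Last habitat: Elkhorn with 63 animals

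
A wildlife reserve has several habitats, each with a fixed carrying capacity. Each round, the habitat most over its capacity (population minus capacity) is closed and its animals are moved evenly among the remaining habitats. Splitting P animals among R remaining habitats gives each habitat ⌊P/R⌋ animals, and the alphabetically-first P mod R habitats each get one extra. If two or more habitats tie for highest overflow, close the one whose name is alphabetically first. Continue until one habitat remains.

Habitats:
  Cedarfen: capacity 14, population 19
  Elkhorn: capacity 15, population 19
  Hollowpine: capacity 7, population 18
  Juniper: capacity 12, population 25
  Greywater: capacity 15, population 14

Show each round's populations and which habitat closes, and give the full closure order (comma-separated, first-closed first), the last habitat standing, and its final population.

Closure order: Juniper, Hollowpine, Cedarfen, Elkhorn
Last habitat: Greywater with 95 animals

Round 1: Cedarfen=19 Elkhorn=19 Greywater=14 Hollowpine=18 Juniper=25 → close Juniper (overflow 13)
  25÷4 = 6 each, +1 to first 1
Round 2: Cedarfen=26 Elkhorn=25 Greywater=20 Hollowpine=24 → close Hollowpine (overflow 17)
  24÷3 = 8 each, +1 to first 0
Round 3: Cedarfen=34 Elkhorn=33 Greywater=28 → close Cedarfen (overflow 20)
  34÷2 = 17 each, +1 to first 0
Round 4: Elkhorn=50 Greywater=45 → close Elkhorn (overflow 35)
  50÷1 = 50 each, +1 to first 0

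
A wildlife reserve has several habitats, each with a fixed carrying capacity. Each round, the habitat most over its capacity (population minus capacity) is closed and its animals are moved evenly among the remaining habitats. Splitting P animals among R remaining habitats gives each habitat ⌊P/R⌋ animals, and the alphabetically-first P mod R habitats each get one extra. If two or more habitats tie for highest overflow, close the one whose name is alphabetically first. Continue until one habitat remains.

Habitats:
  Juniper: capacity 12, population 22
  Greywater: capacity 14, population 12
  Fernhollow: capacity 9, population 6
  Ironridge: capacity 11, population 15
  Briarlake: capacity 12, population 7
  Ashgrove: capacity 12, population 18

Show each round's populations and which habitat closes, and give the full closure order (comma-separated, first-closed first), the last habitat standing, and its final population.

Round 1: Ashgrove=18 Briarlake=7 Fernhollow=6 Greywater=12 Ironridge=15 Juniper=22 → close Juniper (overflow 10)
  22÷5 = 4 each, +1 to first 2
Round 2: Ashgrove=23 Briarlake=12 Fernhollow=10 Greywater=16 Ironridge=19 → close Ashgrove (overflow 11)
  23÷4 = 5 each, +1 to first 3
Round 3: Briarlake=18 Fernhollow=16 Greywater=22 Ironridge=24 → close Ironridge (overflow 13)
  24÷3 = 8 each, +1 to first 0
Round 4: Briarlake=26 Fernhollow=24 Greywater=30 → close Greywater (overflow 16)
  30÷2 = 15 each, +1 to first 0
Round 5: Briarlake=41 Fernhollow=39 → close Fernhollow (overflow 30)
  39÷1 = 39 each, +1 to first 0

Closure order: Juniper, Ashgrove, Ironridge, Greywater, Fernhollow
Last habitat: Briarlake with 80 animals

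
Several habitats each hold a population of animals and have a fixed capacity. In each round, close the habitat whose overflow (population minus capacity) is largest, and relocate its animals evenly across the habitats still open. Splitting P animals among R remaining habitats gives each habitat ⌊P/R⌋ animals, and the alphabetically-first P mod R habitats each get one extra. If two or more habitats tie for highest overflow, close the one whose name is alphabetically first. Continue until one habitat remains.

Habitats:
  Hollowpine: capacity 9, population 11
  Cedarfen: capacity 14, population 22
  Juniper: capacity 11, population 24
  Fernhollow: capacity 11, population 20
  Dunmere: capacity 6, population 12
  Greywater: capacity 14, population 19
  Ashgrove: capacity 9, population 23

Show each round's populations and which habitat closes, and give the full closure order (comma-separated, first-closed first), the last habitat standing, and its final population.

Closure order: Ashgrove, Juniper, Cedarfen, Fernhollow, Dunmere, Greywater
Last habitat: Hollowpine with 131 animals

Round 1: Ashgrove=23 Cedarfen=22 Dunmere=12 Fernhollow=20 Greywater=19 Hollowpine=11 Juniper=24 → close Ashgrove (overflow 14)
  23÷6 = 3 each, +1 to first 5
Round 2: Cedarfen=26 Dunmere=16 Fernhollow=24 Greywater=23 Hollowpine=15 Juniper=27 → close Juniper (overflow 16)
  27÷5 = 5 each, +1 to first 2
Round 3: Cedarfen=32 Dunmere=22 Fernhollow=29 Greywater=28 Hollowpine=20 → close Cedarfen (overflow 18)
  32÷4 = 8 each, +1 to first 0
Round 4: Dunmere=30 Fernhollow=37 Greywater=36 Hollowpine=28 → close Fernhollow (overflow 26)
  37÷3 = 12 each, +1 to first 1
Round 5: Dunmere=43 Greywater=48 Hollowpine=40 → close Dunmere (overflow 37)
  43÷2 = 21 each, +1 to first 1
Round 6: Greywater=70 Hollowpine=61 → close Greywater (overflow 56)
  70÷1 = 70 each, +1 to first 0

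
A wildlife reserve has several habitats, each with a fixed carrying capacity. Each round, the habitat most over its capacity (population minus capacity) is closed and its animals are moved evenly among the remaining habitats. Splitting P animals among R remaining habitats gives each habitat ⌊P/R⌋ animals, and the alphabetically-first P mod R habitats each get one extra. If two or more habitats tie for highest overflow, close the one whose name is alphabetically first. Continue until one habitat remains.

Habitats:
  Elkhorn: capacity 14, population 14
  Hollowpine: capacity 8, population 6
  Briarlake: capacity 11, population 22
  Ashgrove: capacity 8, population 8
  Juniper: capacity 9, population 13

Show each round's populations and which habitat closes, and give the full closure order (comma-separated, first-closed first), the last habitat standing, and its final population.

Closure order: Briarlake, Juniper, Ashgrove, Elkhorn
Last habitat: Hollowpine with 63 animals

Round 1: Ashgrove=8 Briarlake=22 Elkhorn=14 Hollowpine=6 Juniper=13 → close Briarlake (overflow 11)
  22÷4 = 5 each, +1 to first 2
Round 2: Ashgrove=14 Elkhorn=20 Hollowpine=11 Juniper=18 → close Juniper (overflow 9)
  18÷3 = 6 each, +1 to first 0
Round 3: Ashgrove=20 Elkhorn=26 Hollowpine=17 → close Ashgrove (overflow 12)
  20÷2 = 10 each, +1 to first 0
Round 4: Elkhorn=36 Hollowpine=27 → close Elkhorn (overflow 22)
  36÷1 = 36 each, +1 to first 0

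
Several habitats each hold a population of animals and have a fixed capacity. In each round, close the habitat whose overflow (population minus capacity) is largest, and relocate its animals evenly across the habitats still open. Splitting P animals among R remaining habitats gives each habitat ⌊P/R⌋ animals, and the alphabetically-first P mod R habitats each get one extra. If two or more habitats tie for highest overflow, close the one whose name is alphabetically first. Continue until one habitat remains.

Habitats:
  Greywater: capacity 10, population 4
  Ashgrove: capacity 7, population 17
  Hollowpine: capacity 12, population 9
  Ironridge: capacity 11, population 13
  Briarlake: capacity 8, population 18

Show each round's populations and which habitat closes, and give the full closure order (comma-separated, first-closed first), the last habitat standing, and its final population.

Closure order: Ashgrove, Briarlake, Ironridge, Hollowpine
Last habitat: Greywater with 61 animals

Round 1: Ashgrove=17 Briarlake=18 Greywater=4 Hollowpine=9 Ironridge=13 → close Ashgrove (overflow 10)
  17÷4 = 4 each, +1 to first 1
Round 2: Briarlake=23 Greywater=8 Hollowpine=13 Ironridge=17 → close Briarlake (overflow 15)
  23÷3 = 7 each, +1 to first 2
Round 3: Greywater=16 Hollowpine=21 Ironridge=24 → close Ironridge (overflow 13)
  24÷2 = 12 each, +1 to first 0
Round 4: Greywater=28 Hollowpine=33 → close Hollowpine (overflow 21)
  33÷1 = 33 each, +1 to first 0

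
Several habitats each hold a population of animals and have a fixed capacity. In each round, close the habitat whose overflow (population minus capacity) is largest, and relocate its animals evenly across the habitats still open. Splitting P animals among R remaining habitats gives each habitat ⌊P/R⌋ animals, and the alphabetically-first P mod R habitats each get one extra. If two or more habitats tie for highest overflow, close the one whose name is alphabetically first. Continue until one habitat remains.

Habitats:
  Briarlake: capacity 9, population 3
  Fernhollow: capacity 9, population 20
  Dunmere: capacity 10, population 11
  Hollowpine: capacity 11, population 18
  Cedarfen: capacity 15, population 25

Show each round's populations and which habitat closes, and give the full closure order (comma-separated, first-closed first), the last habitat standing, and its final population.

Closure order: Fernhollow, Cedarfen, Hollowpine, Dunmere
Last habitat: Briarlake with 77 animals

Round 1: Briarlake=3 Cedarfen=25 Dunmere=11 Fernhollow=20 Hollowpine=18 → close Fernhollow (overflow 11)
  20÷4 = 5 each, +1 to first 0
Round 2: Briarlake=8 Cedarfen=30 Dunmere=16 Hollowpine=23 → close Cedarfen (overflow 15)
  30÷3 = 10 each, +1 to first 0
Round 3: Briarlake=18 Dunmere=26 Hollowpine=33 → close Hollowpine (overflow 22)
  33÷2 = 16 each, +1 to first 1
Round 4: Briarlake=35 Dunmere=42 → close Dunmere (overflow 32)
  42÷1 = 42 each, +1 to first 0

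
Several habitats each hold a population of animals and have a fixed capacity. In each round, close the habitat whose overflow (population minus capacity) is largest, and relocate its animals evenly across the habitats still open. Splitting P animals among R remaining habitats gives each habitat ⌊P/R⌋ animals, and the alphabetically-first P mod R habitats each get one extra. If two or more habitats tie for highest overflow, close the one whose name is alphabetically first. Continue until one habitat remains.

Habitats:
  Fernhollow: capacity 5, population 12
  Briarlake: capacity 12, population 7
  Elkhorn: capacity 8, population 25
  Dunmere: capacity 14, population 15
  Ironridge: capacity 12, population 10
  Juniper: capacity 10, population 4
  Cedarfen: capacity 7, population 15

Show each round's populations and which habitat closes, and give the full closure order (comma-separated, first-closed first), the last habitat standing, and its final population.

Closure order: Elkhorn, Cedarfen, Fernhollow, Dunmere, Ironridge, Briarlake
Last habitat: Juniper with 88 animals

Round 1: Briarlake=7 Cedarfen=15 Dunmere=15 Elkhorn=25 Fernhollow=12 Ironridge=10 Juniper=4 → close Elkhorn (overflow 17)
  25÷6 = 4 each, +1 to first 1
Round 2: Briarlake=12 Cedarfen=19 Dunmere=19 Fernhollow=16 Ironridge=14 Juniper=8 → close Cedarfen (overflow 12)
  19÷5 = 3 each, +1 to first 4
Round 3: Briarlake=16 Dunmere=23 Fernhollow=20 Ironridge=18 Juniper=11 → close Fernhollow (overflow 15)
  20÷4 = 5 each, +1 to first 0
Round 4: Briarlake=21 Dunmere=28 Ironridge=23 Juniper=16 → close Dunmere (overflow 14)
  28÷3 = 9 each, +1 to first 1
Round 5: Briarlake=31 Ironridge=32 Juniper=25 → close Ironridge (overflow 20)
  32÷2 = 16 each, +1 to first 0
Round 6: Briarlake=47 Juniper=41 → close Briarlake (overflow 35)
  47÷1 = 47 each, +1 to first 0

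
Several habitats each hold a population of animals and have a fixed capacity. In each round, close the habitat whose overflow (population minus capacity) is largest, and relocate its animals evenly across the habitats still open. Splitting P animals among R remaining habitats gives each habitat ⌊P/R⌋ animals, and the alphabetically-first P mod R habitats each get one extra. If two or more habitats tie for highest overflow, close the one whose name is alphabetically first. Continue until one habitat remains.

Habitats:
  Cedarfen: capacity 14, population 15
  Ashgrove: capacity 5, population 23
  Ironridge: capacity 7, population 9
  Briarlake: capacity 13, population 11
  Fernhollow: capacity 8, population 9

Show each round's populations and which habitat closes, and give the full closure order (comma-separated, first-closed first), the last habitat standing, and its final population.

Closure order: Ashgrove, Cedarfen, Fernhollow, Ironridge
Last habitat: Briarlake with 67 animals

Round 1: Ashgrove=23 Briarlake=11 Cedarfen=15 Fernhollow=9 Ironridge=9 → close Ashgrove (overflow 18)
  23÷4 = 5 each, +1 to first 3
Round 2: Briarlake=17 Cedarfen=21 Fernhollow=15 Ironridge=14 → close Cedarfen (overflow 7)
  21÷3 = 7 each, +1 to first 0
Round 3: Briarlake=24 Fernhollow=22 Ironridge=21 → close Fernhollow (overflow 14)
  22÷2 = 11 each, +1 to first 0
Round 4: Briarlake=35 Ironridge=32 → close Ironridge (overflow 25)
  32÷1 = 32 each, +1 to first 0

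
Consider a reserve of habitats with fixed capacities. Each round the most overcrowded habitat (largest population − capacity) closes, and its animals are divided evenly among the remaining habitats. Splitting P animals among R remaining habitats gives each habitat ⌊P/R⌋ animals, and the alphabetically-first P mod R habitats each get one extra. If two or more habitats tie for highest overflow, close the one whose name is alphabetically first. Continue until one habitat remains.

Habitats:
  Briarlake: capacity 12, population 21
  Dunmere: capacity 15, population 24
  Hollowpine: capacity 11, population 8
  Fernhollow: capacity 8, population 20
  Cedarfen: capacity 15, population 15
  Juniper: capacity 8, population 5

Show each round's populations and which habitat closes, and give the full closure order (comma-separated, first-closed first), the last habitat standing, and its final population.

Round 1: Briarlake=21 Cedarfen=15 Dunmere=24 Fernhollow=20 Hollowpine=8 Juniper=5 → close Fernhollow (overflow 12)
  20÷5 = 4 each, +1 to first 0
Round 2: Briarlake=25 Cedarfen=19 Dunmere=28 Hollowpine=12 Juniper=9 → close Briarlake (overflow 13)
  25÷4 = 6 each, +1 to first 1
Round 3: Cedarfen=26 Dunmere=34 Hollowpine=18 Juniper=15 → close Dunmere (overflow 19)
  34÷3 = 11 each, +1 to first 1
Round 4: Cedarfen=38 Hollowpine=29 Juniper=26 → close Cedarfen (overflow 23)
  38÷2 = 19 each, +1 to first 0
Round 5: Hollowpine=48 Juniper=45 → close Hollowpine (overflow 37)
  48÷1 = 48 each, +1 to first 0

Closure order: Fernhollow, Briarlake, Dunmere, Cedarfen, Hollowpine
Last habitat: Juniper with 93 animals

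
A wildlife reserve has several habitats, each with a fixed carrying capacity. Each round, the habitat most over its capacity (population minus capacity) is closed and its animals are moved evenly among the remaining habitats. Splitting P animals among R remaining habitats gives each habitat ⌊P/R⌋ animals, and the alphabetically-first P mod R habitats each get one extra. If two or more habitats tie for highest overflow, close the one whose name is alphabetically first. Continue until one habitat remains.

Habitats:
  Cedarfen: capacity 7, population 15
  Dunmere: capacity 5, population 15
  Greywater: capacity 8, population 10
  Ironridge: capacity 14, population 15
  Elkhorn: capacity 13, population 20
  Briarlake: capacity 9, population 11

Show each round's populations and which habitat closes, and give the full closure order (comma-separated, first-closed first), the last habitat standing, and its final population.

Closure order: Dunmere, Cedarfen, Elkhorn, Briarlake, Greywater
Last habitat: Ironridge with 86 animals

Round 1: Briarlake=11 Cedarfen=15 Dunmere=15 Elkhorn=20 Greywater=10 Ironridge=15 → close Dunmere (overflow 10)
  15÷5 = 3 each, +1 to first 0
Round 2: Briarlake=14 Cedarfen=18 Elkhorn=23 Greywater=13 Ironridge=18 → close Cedarfen (overflow 11)
  18÷4 = 4 each, +1 to first 2
Round 3: Briarlake=19 Elkhorn=28 Greywater=17 Ironridge=22 → close Elkhorn (overflow 15)
  28÷3 = 9 each, +1 to first 1
Round 4: Briarlake=29 Greywater=26 Ironridge=31 → close Briarlake (overflow 20)
  29÷2 = 14 each, +1 to first 1
Round 5: Greywater=41 Ironridge=45 → close Greywater (overflow 33)
  41÷1 = 41 each, +1 to first 0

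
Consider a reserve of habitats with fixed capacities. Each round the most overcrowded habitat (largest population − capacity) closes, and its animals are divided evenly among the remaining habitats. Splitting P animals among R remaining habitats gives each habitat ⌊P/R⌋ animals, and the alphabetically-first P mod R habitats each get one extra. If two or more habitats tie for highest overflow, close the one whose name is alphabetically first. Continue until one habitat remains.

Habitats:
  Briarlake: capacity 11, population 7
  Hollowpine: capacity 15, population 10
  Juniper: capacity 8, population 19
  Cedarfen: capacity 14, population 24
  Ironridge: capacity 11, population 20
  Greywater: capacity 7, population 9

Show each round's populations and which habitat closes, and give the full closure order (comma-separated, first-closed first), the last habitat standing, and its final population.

Closure order: Juniper, Cedarfen, Ironridge, Greywater, Briarlake
Last habitat: Hollowpine with 89 animals

Round 1: Briarlake=7 Cedarfen=24 Greywater=9 Hollowpine=10 Ironridge=20 Juniper=19 → close Juniper (overflow 11)
  19÷5 = 3 each, +1 to first 4
Round 2: Briarlake=11 Cedarfen=28 Greywater=13 Hollowpine=14 Ironridge=23 → close Cedarfen (overflow 14)
  28÷4 = 7 each, +1 to first 0
Round 3: Briarlake=18 Greywater=20 Hollowpine=21 Ironridge=30 → close Ironridge (overflow 19)
  30÷3 = 10 each, +1 to first 0
Round 4: Briarlake=28 Greywater=30 Hollowpine=31 → close Greywater (overflow 23)
  30÷2 = 15 each, +1 to first 0
Round 5: Briarlake=43 Hollowpine=46 → close Briarlake (overflow 32)
  43÷1 = 43 each, +1 to first 0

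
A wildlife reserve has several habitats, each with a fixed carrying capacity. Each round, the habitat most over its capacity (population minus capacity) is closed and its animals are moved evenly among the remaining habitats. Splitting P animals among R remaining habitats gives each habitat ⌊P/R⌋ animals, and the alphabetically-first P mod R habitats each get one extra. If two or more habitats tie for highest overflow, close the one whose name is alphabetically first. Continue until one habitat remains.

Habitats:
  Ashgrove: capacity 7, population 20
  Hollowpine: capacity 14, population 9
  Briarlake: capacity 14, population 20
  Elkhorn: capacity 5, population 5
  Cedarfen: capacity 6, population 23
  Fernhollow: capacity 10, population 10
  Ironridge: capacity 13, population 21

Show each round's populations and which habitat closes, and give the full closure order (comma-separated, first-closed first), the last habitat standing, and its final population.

Closure order: Cedarfen, Ashgrove, Briarlake, Ironridge, Elkhorn, Fernhollow
Last habitat: Hollowpine with 108 animals

Round 1: Ashgrove=20 Briarlake=20 Cedarfen=23 Elkhorn=5 Fernhollow=10 Hollowpine=9 Ironridge=21 → close Cedarfen (overflow 17)
  23÷6 = 3 each, +1 to first 5
Round 2: Ashgrove=24 Briarlake=24 Elkhorn=9 Fernhollow=14 Hollowpine=13 Ironridge=24 → close Ashgrove (overflow 17)
  24÷5 = 4 each, +1 to first 4
Round 3: Briarlake=29 Elkhorn=14 Fernhollow=19 Hollowpine=18 Ironridge=28 → close Briarlake (overflow 15)
  29÷4 = 7 each, +1 to first 1
Round 4: Elkhorn=22 Fernhollow=26 Hollowpine=25 Ironridge=35 → close Ironridge (overflow 22)
  35÷3 = 11 each, +1 to first 2
Round 5: Elkhorn=34 Fernhollow=38 Hollowpine=36 → close Elkhorn (overflow 29)
  34÷2 = 17 each, +1 to first 0
Round 6: Fernhollow=55 Hollowpine=53 → close Fernhollow (overflow 45)
  55÷1 = 55 each, +1 to first 0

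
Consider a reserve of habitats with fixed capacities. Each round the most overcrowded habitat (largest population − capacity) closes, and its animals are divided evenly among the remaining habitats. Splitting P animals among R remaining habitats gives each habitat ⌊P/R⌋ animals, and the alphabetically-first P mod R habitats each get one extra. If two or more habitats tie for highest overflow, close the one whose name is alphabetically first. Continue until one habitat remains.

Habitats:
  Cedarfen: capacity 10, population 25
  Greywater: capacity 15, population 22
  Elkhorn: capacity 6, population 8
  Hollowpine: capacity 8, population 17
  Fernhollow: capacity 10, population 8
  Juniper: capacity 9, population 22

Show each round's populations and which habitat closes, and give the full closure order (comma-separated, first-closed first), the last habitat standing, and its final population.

Closure order: Cedarfen, Juniper, Hollowpine, Greywater, Elkhorn
Last habitat: Fernhollow with 102 animals

Round 1: Cedarfen=25 Elkhorn=8 Fernhollow=8 Greywater=22 Hollowpine=17 Juniper=22 → close Cedarfen (overflow 15)
  25÷5 = 5 each, +1 to first 0
Round 2: Elkhorn=13 Fernhollow=13 Greywater=27 Hollowpine=22 Juniper=27 → close Juniper (overflow 18)
  27÷4 = 6 each, +1 to first 3
Round 3: Elkhorn=20 Fernhollow=20 Greywater=34 Hollowpine=28 → close Hollowpine (overflow 20)
  28÷3 = 9 each, +1 to first 1
Round 4: Elkhorn=30 Fernhollow=29 Greywater=43 → close Greywater (overflow 28)
  43÷2 = 21 each, +1 to first 1
Round 5: Elkhorn=52 Fernhollow=50 → close Elkhorn (overflow 46)
  52÷1 = 52 each, +1 to first 0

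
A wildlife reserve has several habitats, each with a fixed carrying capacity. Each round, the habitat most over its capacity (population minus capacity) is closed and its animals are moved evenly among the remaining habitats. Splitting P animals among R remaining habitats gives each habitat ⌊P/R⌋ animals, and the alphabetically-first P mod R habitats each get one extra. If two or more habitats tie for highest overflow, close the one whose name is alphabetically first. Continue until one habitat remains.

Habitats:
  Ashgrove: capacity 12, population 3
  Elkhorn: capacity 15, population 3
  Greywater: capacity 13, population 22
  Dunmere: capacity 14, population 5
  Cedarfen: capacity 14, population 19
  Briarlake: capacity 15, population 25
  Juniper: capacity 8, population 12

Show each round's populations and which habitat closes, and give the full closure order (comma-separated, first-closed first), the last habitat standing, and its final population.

Round 1: Ashgrove=3 Briarlake=25 Cedarfen=19 Dunmere=5 Elkhorn=3 Greywater=22 Juniper=12 → close Briarlake (overflow 10)
  25÷6 = 4 each, +1 to first 1
Round 2: Ashgrove=8 Cedarfen=23 Dunmere=9 Elkhorn=7 Greywater=26 Juniper=16 → close Greywater (overflow 13)
  26÷5 = 5 each, +1 to first 1
Round 3: Ashgrove=14 Cedarfen=28 Dunmere=14 Elkhorn=12 Juniper=21 → close Cedarfen (overflow 14)
  28÷4 = 7 each, +1 to first 0
Round 4: Ashgrove=21 Dunmere=21 Elkhorn=19 Juniper=28 → close Juniper (overflow 20)
  28÷3 = 9 each, +1 to first 1
Round 5: Ashgrove=31 Dunmere=30 Elkhorn=28 → close Ashgrove (overflow 19)
  31÷2 = 15 each, +1 to first 1
Round 6: Dunmere=46 Elkhorn=43 → close Dunmere (overflow 32)
  46÷1 = 46 each, +1 to first 0

Closure order: Briarlake, Greywater, Cedarfen, Juniper, Ashgrove, Dunmere
Last habitat: Elkhorn with 89 animals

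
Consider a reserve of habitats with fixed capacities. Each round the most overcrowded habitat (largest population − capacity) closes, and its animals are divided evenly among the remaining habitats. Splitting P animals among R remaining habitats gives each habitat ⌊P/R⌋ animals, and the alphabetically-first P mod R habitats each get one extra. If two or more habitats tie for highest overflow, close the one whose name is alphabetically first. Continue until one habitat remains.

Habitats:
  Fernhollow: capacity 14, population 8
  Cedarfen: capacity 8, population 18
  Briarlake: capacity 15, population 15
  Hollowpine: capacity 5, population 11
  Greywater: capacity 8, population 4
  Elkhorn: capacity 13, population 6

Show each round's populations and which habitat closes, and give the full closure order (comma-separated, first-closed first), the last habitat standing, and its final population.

Closure order: Cedarfen, Hollowpine, Briarlake, Elkhorn, Fernhollow
Last habitat: Greywater with 62 animals

Round 1: Briarlake=15 Cedarfen=18 Elkhorn=6 Fernhollow=8 Greywater=4 Hollowpine=11 → close Cedarfen (overflow 10)
  18÷5 = 3 each, +1 to first 3
Round 2: Briarlake=19 Elkhorn=10 Fernhollow=12 Greywater=7 Hollowpine=14 → close Hollowpine (overflow 9)
  14÷4 = 3 each, +1 to first 2
Round 3: Briarlake=23 Elkhorn=14 Fernhollow=15 Greywater=10 → close Briarlake (overflow 8)
  23÷3 = 7 each, +1 to first 2
Round 4: Elkhorn=22 Fernhollow=23 Greywater=17 → close Elkhorn (overflow 9)
  22÷2 = 11 each, +1 to first 0
Round 5: Fernhollow=34 Greywater=28 → close Fernhollow (overflow 20)
  34÷1 = 34 each, +1 to first 0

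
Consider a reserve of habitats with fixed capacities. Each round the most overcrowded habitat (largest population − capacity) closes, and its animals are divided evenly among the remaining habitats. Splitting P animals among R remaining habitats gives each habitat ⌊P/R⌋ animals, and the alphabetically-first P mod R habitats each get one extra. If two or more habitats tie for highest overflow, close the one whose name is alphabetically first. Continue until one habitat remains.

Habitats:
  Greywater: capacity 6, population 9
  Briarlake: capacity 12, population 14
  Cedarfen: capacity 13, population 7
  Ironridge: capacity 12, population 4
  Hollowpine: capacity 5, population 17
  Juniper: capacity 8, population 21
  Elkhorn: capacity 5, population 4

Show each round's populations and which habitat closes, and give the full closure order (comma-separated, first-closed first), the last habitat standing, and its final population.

Round 1: Briarlake=14 Cedarfen=7 Elkhorn=4 Greywater=9 Hollowpine=17 Ironridge=4 Juniper=21 → close Juniper (overflow 13)
  21÷6 = 3 each, +1 to first 3
Round 2: Briarlake=18 Cedarfen=11 Elkhorn=8 Greywater=12 Hollowpine=20 Ironridge=7 → close Hollowpine (overflow 15)
  20÷5 = 4 each, +1 to first 0
Round 3: Briarlake=22 Cedarfen=15 Elkhorn=12 Greywater=16 Ironridge=11 → close Briarlake (overflow 10)
  22÷4 = 5 each, +1 to first 2
Round 4: Cedarfen=21 Elkhorn=18 Greywater=21 Ironridge=16 → close Greywater (overflow 15)
  21÷3 = 7 each, +1 to first 0
Round 5: Cedarfen=28 Elkhorn=25 Ironridge=23 → close Elkhorn (overflow 20)
  25÷2 = 12 each, +1 to first 1
Round 6: Cedarfen=41 Ironridge=35 → close Cedarfen (overflow 28)
  41÷1 = 41 each, +1 to first 0

Closure order: Juniper, Hollowpine, Briarlake, Greywater, Elkhorn, Cedarfen
Last habitat: Ironridge with 76 animals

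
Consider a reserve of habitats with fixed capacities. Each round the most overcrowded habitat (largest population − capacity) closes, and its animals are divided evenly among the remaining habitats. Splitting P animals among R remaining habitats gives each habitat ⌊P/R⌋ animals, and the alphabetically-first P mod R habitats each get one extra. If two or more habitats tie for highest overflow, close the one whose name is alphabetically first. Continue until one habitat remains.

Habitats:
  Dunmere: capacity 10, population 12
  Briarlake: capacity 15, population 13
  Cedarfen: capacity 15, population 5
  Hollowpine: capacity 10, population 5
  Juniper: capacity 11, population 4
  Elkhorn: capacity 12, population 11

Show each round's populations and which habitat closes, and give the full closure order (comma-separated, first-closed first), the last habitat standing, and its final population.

Round 1: Briarlake=13 Cedarfen=5 Dunmere=12 Elkhorn=11 Hollowpine=5 Juniper=4 → close Dunmere (overflow 2)
  12÷5 = 2 each, +1 to first 2
Round 2: Briarlake=16 Cedarfen=8 Elkhorn=13 Hollowpine=7 Juniper=6 → close Briarlake (overflow 1)
  16÷4 = 4 each, +1 to first 0
Round 3: Cedarfen=12 Elkhorn=17 Hollowpine=11 Juniper=10 → close Elkhorn (overflow 5)
  17÷3 = 5 each, +1 to first 2
Round 4: Cedarfen=18 Hollowpine=17 Juniper=15 → close Hollowpine (overflow 7)
  17÷2 = 8 each, +1 to first 1
Round 5: Cedarfen=27 Juniper=23 → close Cedarfen (overflow 12)
  27÷1 = 27 each, +1 to first 0

Closure order: Dunmere, Briarlake, Elkhorn, Hollowpine, Cedarfen
Last habitat: Juniper with 50 animals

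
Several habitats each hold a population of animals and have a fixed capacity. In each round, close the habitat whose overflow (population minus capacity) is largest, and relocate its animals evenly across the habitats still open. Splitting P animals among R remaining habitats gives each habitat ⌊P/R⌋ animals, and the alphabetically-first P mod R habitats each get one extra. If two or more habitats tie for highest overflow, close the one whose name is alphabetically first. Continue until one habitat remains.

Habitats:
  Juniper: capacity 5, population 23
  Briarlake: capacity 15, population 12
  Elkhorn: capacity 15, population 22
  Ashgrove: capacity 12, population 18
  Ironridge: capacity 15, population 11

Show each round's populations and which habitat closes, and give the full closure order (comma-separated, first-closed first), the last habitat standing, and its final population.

Round 1: Ashgrove=18 Briarlake=12 Elkhorn=22 Ironridge=11 Juniper=23 → close Juniper (overflow 18)
  23÷4 = 5 each, +1 to first 3
Round 2: Ashgrove=24 Briarlake=18 Elkhorn=28 Ironridge=16 → close Elkhorn (overflow 13)
  28÷3 = 9 each, +1 to first 1
Round 3: Ashgrove=34 Briarlake=27 Ironridge=25 → close Ashgrove (overflow 22)
  34÷2 = 17 each, +1 to first 0
Round 4: Briarlake=44 Ironridge=42 → close Briarlake (overflow 29)
  44÷1 = 44 each, +1 to first 0

Closure order: Juniper, Elkhorn, Ashgrove, Briarlake
Last habitat: Ironridge with 86 animals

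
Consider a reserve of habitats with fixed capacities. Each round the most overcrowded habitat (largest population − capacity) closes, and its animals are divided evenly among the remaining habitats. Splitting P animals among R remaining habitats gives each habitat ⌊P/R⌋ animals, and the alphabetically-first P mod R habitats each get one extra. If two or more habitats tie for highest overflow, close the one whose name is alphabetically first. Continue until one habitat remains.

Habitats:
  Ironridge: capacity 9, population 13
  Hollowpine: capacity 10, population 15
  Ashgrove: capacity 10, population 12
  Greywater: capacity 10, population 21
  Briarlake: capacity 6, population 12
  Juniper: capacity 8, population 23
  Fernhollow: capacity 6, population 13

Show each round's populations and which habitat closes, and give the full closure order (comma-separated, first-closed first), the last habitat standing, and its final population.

Closure order: Juniper, Greywater, Fernhollow, Briarlake, Hollowpine, Ashgrove
Last habitat: Ironridge with 109 animals

Round 1: Ashgrove=12 Briarlake=12 Fernhollow=13 Greywater=21 Hollowpine=15 Ironridge=13 Juniper=23 → close Juniper (overflow 15)
  23÷6 = 3 each, +1 to first 5
Round 2: Ashgrove=16 Briarlake=16 Fernhollow=17 Greywater=25 Hollowpine=19 Ironridge=16 → close Greywater (overflow 15)
  25÷5 = 5 each, +1 to first 0
Round 3: Ashgrove=21 Briarlake=21 Fernhollow=22 Hollowpine=24 Ironridge=21 → close Fernhollow (overflow 16)
  22÷4 = 5 each, +1 to first 2
Round 4: Ashgrove=27 Briarlake=27 Hollowpine=29 Ironridge=26 → close Briarlake (overflow 21)
  27÷3 = 9 each, +1 to first 0
Round 5: Ashgrove=36 Hollowpine=38 Ironridge=35 → close Hollowpine (overflow 28)
  38÷2 = 19 each, +1 to first 0
Round 6: Ashgrove=55 Ironridge=54 → close Ashgrove (overflow 45)
  55÷1 = 55 each, +1 to first 0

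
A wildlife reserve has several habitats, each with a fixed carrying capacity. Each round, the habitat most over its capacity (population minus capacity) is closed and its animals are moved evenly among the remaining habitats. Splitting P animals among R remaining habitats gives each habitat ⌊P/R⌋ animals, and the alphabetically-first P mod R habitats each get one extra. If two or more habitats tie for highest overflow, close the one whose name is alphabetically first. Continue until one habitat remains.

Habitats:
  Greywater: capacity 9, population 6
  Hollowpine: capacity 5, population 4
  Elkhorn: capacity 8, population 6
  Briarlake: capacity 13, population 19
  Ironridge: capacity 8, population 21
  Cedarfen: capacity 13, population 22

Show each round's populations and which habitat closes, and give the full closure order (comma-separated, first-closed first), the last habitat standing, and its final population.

Round 1: Briarlake=19 Cedarfen=22 Elkhorn=6 Greywater=6 Hollowpine=4 Ironridge=21 → close Ironridge (overflow 13)
  21÷5 = 4 each, +1 to first 1
Round 2: Briarlake=24 Cedarfen=26 Elkhorn=10 Greywater=10 Hollowpine=8 → close Cedarfen (overflow 13)
  26÷4 = 6 each, +1 to first 2
Round 3: Briarlake=31 Elkhorn=17 Greywater=16 Hollowpine=14 → close Briarlake (overflow 18)
  31÷3 = 10 each, +1 to first 1
Round 4: Elkhorn=28 Greywater=26 Hollowpine=24 → close Elkhorn (overflow 20)
  28÷2 = 14 each, +1 to first 0
Round 5: Greywater=40 Hollowpine=38 → close Hollowpine (overflow 33)
  38÷1 = 38 each, +1 to first 0

Closure order: Ironridge, Cedarfen, Briarlake, Elkhorn, Hollowpine
Last habitat: Greywater with 78 animals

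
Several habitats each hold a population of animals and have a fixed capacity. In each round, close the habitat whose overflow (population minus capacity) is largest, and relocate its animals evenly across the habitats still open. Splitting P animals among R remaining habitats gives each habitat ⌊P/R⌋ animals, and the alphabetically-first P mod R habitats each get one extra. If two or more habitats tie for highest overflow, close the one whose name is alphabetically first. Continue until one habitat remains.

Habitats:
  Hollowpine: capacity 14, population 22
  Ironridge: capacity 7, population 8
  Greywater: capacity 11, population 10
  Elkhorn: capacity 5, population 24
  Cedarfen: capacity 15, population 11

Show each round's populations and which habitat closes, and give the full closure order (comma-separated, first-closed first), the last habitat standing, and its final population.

Round 1: Cedarfen=11 Elkhorn=24 Greywater=10 Hollowpine=22 Ironridge=8 → close Elkhorn (overflow 19)
  24÷4 = 6 each, +1 to first 0
Round 2: Cedarfen=17 Greywater=16 Hollowpine=28 Ironridge=14 → close Hollowpine (overflow 14)
  28÷3 = 9 each, +1 to first 1
Round 3: Cedarfen=27 Greywater=25 Ironridge=23 → close Ironridge (overflow 16)
  23÷2 = 11 each, +1 to first 1
Round 4: Cedarfen=39 Greywater=36 → close Greywater (overflow 25)
  36÷1 = 36 each, +1 to first 0

Closure order: Elkhorn, Hollowpine, Ironridge, Greywater
Last habitat: Cedarfen with 75 animals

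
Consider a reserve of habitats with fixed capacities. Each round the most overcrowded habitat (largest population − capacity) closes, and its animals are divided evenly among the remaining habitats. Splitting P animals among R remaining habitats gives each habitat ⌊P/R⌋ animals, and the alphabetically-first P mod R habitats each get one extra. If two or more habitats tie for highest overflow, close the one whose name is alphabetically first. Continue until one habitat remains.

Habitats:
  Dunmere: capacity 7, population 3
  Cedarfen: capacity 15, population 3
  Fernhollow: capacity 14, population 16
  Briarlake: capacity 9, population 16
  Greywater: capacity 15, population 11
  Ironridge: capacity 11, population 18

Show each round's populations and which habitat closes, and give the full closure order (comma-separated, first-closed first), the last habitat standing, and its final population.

Closure order: Briarlake, Ironridge, Fernhollow, Dunmere, Greywater
Last habitat: Cedarfen with 67 animals

Round 1: Briarlake=16 Cedarfen=3 Dunmere=3 Fernhollow=16 Greywater=11 Ironridge=18 → close Briarlake (overflow 7)
  16÷5 = 3 each, +1 to first 1
Round 2: Cedarfen=7 Dunmere=6 Fernhollow=19 Greywater=14 Ironridge=21 → close Ironridge (overflow 10)
  21÷4 = 5 each, +1 to first 1
Round 3: Cedarfen=13 Dunmere=11 Fernhollow=24 Greywater=19 → close Fernhollow (overflow 10)
  24÷3 = 8 each, +1 to first 0
Round 4: Cedarfen=21 Dunmere=19 Greywater=27 → close Dunmere (overflow 12)
  19÷2 = 9 each, +1 to first 1
Round 5: Cedarfen=31 Greywater=36 → close Greywater (overflow 21)
  36÷1 = 36 each, +1 to first 0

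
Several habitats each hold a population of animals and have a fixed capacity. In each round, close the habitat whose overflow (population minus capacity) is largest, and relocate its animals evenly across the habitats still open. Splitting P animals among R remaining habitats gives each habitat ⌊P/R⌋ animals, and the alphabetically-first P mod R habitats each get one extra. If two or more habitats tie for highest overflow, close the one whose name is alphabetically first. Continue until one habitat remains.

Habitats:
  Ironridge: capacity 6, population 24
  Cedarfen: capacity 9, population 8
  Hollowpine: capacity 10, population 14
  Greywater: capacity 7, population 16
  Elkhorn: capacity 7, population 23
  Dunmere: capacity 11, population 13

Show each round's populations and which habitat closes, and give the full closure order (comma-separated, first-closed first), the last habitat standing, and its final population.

Round 1: Cedarfen=8 Dunmere=13 Elkhorn=23 Greywater=16 Hollowpine=14 Ironridge=24 → close Ironridge (overflow 18)
  24÷5 = 4 each, +1 to first 4
Round 2: Cedarfen=13 Dunmere=18 Elkhorn=28 Greywater=21 Hollowpine=18 → close Elkhorn (overflow 21)
  28÷4 = 7 each, +1 to first 0
Round 3: Cedarfen=20 Dunmere=25 Greywater=28 Hollowpine=25 → close Greywater (overflow 21)
  28÷3 = 9 each, +1 to first 1
Round 4: Cedarfen=30 Dunmere=34 Hollowpine=34 → close Hollowpine (overflow 24)
  34÷2 = 17 each, +1 to first 0
Round 5: Cedarfen=47 Dunmere=51 → close Dunmere (overflow 40)
  51÷1 = 51 each, +1 to first 0

Closure order: Ironridge, Elkhorn, Greywater, Hollowpine, Dunmere
Last habitat: Cedarfen with 98 animals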